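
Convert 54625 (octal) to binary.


Each octal digit → 3 binary bits:
  5 = 101
  4 = 100
  6 = 110
  2 = 010
  5 = 101
Concatenate: 101 100 110 010 101
= 101100110010101


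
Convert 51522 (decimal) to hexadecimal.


Divide by 16 repeatedly:
51522 ÷ 16 = 3220 remainder 2 (2)
3220 ÷ 16 = 201 remainder 4 (4)
201 ÷ 16 = 12 remainder 9 (9)
12 ÷ 16 = 0 remainder 12 (C)
Reading remainders bottom-up:
= 0xC942


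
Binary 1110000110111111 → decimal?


Positional values:
Bit 0: 1 × 2^0 = 1
Bit 1: 1 × 2^1 = 2
Bit 2: 1 × 2^2 = 4
Bit 3: 1 × 2^3 = 8
Bit 4: 1 × 2^4 = 16
Bit 5: 1 × 2^5 = 32
Bit 7: 1 × 2^7 = 128
Bit 8: 1 × 2^8 = 256
Bit 13: 1 × 2^13 = 8192
Bit 14: 1 × 2^14 = 16384
Bit 15: 1 × 2^15 = 32768
Sum = 1 + 2 + 4 + 8 + 16 + 32 + 128 + 256 + 8192 + 16384 + 32768
= 57791


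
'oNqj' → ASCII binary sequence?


String: 'oNqj'  (4 characters)
Per-character ASCII lookup:
  'o': lowercase starts at 97: 'o' = 97 + 14 = 111 → 1101111
  'N': uppercase starts at 65: 'N' = 65 + 13 = 78 → 1001110
  'q': lowercase starts at 97: 'q' = 97 + 16 = 113 → 1110001
  'j': lowercase starts at 97: 'j' = 97 + 9 = 106 → 1101010
= 1101111 1001110 1110001 1101010


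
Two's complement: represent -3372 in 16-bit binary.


Original: 0000110100101100
Step 1 - Invert all bits: 1111001011010011
Step 2 - Add 1: 1111001011010011 + 1
= 1111001011010100 (represents -3372)


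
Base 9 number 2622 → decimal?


Positional values (base 9):
  2 × 9^0 = 2 × 1 = 2
  2 × 9^1 = 2 × 9 = 18
  6 × 9^2 = 6 × 81 = 486
  2 × 9^3 = 2 × 729 = 1458
Sum = 2 + 18 + 486 + 1458
= 1964


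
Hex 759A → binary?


Each hex digit → 4 binary bits:
  7 = 0111
  5 = 0101
  9 = 1001
  A = 1010
Concatenate: 0111 0101 1001 1010
= 0111010110011010


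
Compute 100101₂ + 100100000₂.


Align and add column by column (LSB to MSB, carry propagating):
  0000100101
+ 0100100000
  ----------
  col 0: 1 + 0 + 0 (carry in) = 1 → bit 1, carry out 0
  col 1: 0 + 0 + 0 (carry in) = 0 → bit 0, carry out 0
  col 2: 1 + 0 + 0 (carry in) = 1 → bit 1, carry out 0
  col 3: 0 + 0 + 0 (carry in) = 0 → bit 0, carry out 0
  col 4: 0 + 0 + 0 (carry in) = 0 → bit 0, carry out 0
  col 5: 1 + 1 + 0 (carry in) = 2 → bit 0, carry out 1
  col 6: 0 + 0 + 1 (carry in) = 1 → bit 1, carry out 0
  col 7: 0 + 0 + 0 (carry in) = 0 → bit 0, carry out 0
  col 8: 0 + 1 + 0 (carry in) = 1 → bit 1, carry out 0
  col 9: 0 + 0 + 0 (carry in) = 0 → bit 0, carry out 0
Reading bits MSB→LSB: 0101000101
Strip leading zeros: 101000101
= 101000101


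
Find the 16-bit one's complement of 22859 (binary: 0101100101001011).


Original: 0101100101001011
Invert all bits:
  bit 0: 0 → 1
  bit 1: 1 → 0
  bit 2: 0 → 1
  bit 3: 1 → 0
  bit 4: 1 → 0
  bit 5: 0 → 1
  bit 6: 0 → 1
  bit 7: 1 → 0
  bit 8: 0 → 1
  bit 9: 1 → 0
  bit 10: 0 → 1
  bit 11: 0 → 1
  bit 12: 1 → 0
  bit 13: 0 → 1
  bit 14: 1 → 0
  bit 15: 1 → 0
= 1010011010110100


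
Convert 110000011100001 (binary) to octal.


Group into 3-bit groups: 110000011100001
  110 = 6
  000 = 0
  011 = 3
  100 = 4
  001 = 1
= 0o60341


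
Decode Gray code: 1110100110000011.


Gray code: 1110100110000011
MSB stays the same: 1
Each subsequent bit = prev_binary XOR current_gray:
  B[1] = 1 XOR 1 = 0
  B[2] = 0 XOR 1 = 1
  B[3] = 1 XOR 0 = 1
  B[4] = 1 XOR 1 = 0
  B[5] = 0 XOR 0 = 0
  B[6] = 0 XOR 0 = 0
  B[7] = 0 XOR 1 = 1
  B[8] = 1 XOR 1 = 0
  B[9] = 0 XOR 0 = 0
  B[10] = 0 XOR 0 = 0
  B[11] = 0 XOR 0 = 0
  B[12] = 0 XOR 0 = 0
  B[13] = 0 XOR 0 = 0
  B[14] = 0 XOR 1 = 1
  B[15] = 1 XOR 1 = 0
= 1011000100000010 (45314 decimal)


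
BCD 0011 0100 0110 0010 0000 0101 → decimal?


Each 4-bit group → digit:
  0011 → 3
  0100 → 4
  0110 → 6
  0010 → 2
  0000 → 0
  0101 → 5
= 346205


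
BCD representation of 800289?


Each digit → 4-bit binary:
  8 → 1000
  0 → 0000
  0 → 0000
  2 → 0010
  8 → 1000
  9 → 1001
= 1000 0000 0000 0010 1000 1001


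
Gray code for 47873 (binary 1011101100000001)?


Binary: 1011101100000001
Gray code: G = B XOR (B >> 1)
B >> 1 = 0101110110000000
1011101100000001 XOR 0101110110000000:
  1 XOR 0 = 1
  0 XOR 1 = 1
  1 XOR 0 = 1
  1 XOR 1 = 0
  1 XOR 1 = 0
  0 XOR 1 = 1
  1 XOR 0 = 1
  1 XOR 1 = 0
  0 XOR 1 = 1
  0 XOR 0 = 0
  0 XOR 0 = 0
  0 XOR 0 = 0
  0 XOR 0 = 0
  0 XOR 0 = 0
  0 XOR 0 = 0
  1 XOR 0 = 1
= 1110011010000001


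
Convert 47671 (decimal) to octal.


Divide by 8 repeatedly:
47671 ÷ 8 = 5958 remainder 7
5958 ÷ 8 = 744 remainder 6
744 ÷ 8 = 93 remainder 0
93 ÷ 8 = 11 remainder 5
11 ÷ 8 = 1 remainder 3
1 ÷ 8 = 0 remainder 1
Reading remainders bottom-up:
= 0o135067


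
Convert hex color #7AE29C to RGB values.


Hex: #7AE29C
R = 7A₁₆ = 122
G = E2₁₆ = 226
B = 9C₁₆ = 156
= RGB(122, 226, 156)


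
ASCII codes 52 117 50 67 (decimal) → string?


Codes (decimal): 52 117 50 67
Per-code ASCII lookup:
  52  (range 48-57: digits, 52 - 48 = 4) → '4'
  117  (range 97-122: lowercase, 117 - 97 = 20) → 'u'
  50  (range 48-57: digits, 50 - 48 = 2) → '2'
  67  (range 65-90: uppercase, 67 - 65 = 2) → 'C'
= '4u2C'


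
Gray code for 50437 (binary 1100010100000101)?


Binary: 1100010100000101
Gray code: G = B XOR (B >> 1)
B >> 1 = 0110001010000010
1100010100000101 XOR 0110001010000010:
  1 XOR 0 = 1
  1 XOR 1 = 0
  0 XOR 1 = 1
  0 XOR 0 = 0
  0 XOR 0 = 0
  1 XOR 0 = 1
  0 XOR 1 = 1
  1 XOR 0 = 1
  0 XOR 1 = 1
  0 XOR 0 = 0
  0 XOR 0 = 0
  0 XOR 0 = 0
  0 XOR 0 = 0
  1 XOR 0 = 1
  0 XOR 1 = 1
  1 XOR 0 = 1
= 1010011110000111


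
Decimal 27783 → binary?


Divide by 2 repeatedly:
27783 ÷ 2 = 13891 remainder 1
13891 ÷ 2 = 6945 remainder 1
6945 ÷ 2 = 3472 remainder 1
3472 ÷ 2 = 1736 remainder 0
1736 ÷ 2 = 868 remainder 0
868 ÷ 2 = 434 remainder 0
434 ÷ 2 = 217 remainder 0
217 ÷ 2 = 108 remainder 1
108 ÷ 2 = 54 remainder 0
54 ÷ 2 = 27 remainder 0
27 ÷ 2 = 13 remainder 1
13 ÷ 2 = 6 remainder 1
6 ÷ 2 = 3 remainder 0
3 ÷ 2 = 1 remainder 1
1 ÷ 2 = 0 remainder 1
Reading remainders bottom-up:
= 110110010000111


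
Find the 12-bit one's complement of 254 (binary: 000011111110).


Original: 000011111110
Invert all bits:
  bit 0: 0 → 1
  bit 1: 0 → 1
  bit 2: 0 → 1
  bit 3: 0 → 1
  bit 4: 1 → 0
  bit 5: 1 → 0
  bit 6: 1 → 0
  bit 7: 1 → 0
  bit 8: 1 → 0
  bit 9: 1 → 0
  bit 10: 1 → 0
  bit 11: 0 → 1
= 111100000001


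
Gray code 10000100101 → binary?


Gray code: 10000100101
MSB stays the same: 1
Each subsequent bit = prev_binary XOR current_gray:
  B[1] = 1 XOR 0 = 1
  B[2] = 1 XOR 0 = 1
  B[3] = 1 XOR 0 = 1
  B[4] = 1 XOR 0 = 1
  B[5] = 1 XOR 1 = 0
  B[6] = 0 XOR 0 = 0
  B[7] = 0 XOR 0 = 0
  B[8] = 0 XOR 1 = 1
  B[9] = 1 XOR 0 = 1
  B[10] = 1 XOR 1 = 0
= 11111000110 (1990 decimal)


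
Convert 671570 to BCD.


Each digit → 4-bit binary:
  6 → 0110
  7 → 0111
  1 → 0001
  5 → 0101
  7 → 0111
  0 → 0000
= 0110 0111 0001 0101 0111 0000


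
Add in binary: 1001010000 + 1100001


Align and add column by column (LSB to MSB, carry propagating):
  01001010000
+ 00001100001
  -----------
  col 0: 0 + 1 + 0 (carry in) = 1 → bit 1, carry out 0
  col 1: 0 + 0 + 0 (carry in) = 0 → bit 0, carry out 0
  col 2: 0 + 0 + 0 (carry in) = 0 → bit 0, carry out 0
  col 3: 0 + 0 + 0 (carry in) = 0 → bit 0, carry out 0
  col 4: 1 + 0 + 0 (carry in) = 1 → bit 1, carry out 0
  col 5: 0 + 1 + 0 (carry in) = 1 → bit 1, carry out 0
  col 6: 1 + 1 + 0 (carry in) = 2 → bit 0, carry out 1
  col 7: 0 + 0 + 1 (carry in) = 1 → bit 1, carry out 0
  col 8: 0 + 0 + 0 (carry in) = 0 → bit 0, carry out 0
  col 9: 1 + 0 + 0 (carry in) = 1 → bit 1, carry out 0
  col 10: 0 + 0 + 0 (carry in) = 0 → bit 0, carry out 0
Reading bits MSB→LSB: 01010110001
Strip leading zeros: 1010110001
= 1010110001


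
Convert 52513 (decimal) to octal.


Divide by 8 repeatedly:
52513 ÷ 8 = 6564 remainder 1
6564 ÷ 8 = 820 remainder 4
820 ÷ 8 = 102 remainder 4
102 ÷ 8 = 12 remainder 6
12 ÷ 8 = 1 remainder 4
1 ÷ 8 = 0 remainder 1
Reading remainders bottom-up:
= 0o146441


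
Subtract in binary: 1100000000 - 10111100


Align and subtract column by column (LSB to MSB, borrowing when needed):
  1100000000
- 0010111100
  ----------
  col 0: (0 - 0 borrow-in) - 0 → 0 - 0 = 0, borrow out 0
  col 1: (0 - 0 borrow-in) - 0 → 0 - 0 = 0, borrow out 0
  col 2: (0 - 0 borrow-in) - 1 → borrow from next column: (0+2) - 1 = 1, borrow out 1
  col 3: (0 - 1 borrow-in) - 1 → borrow from next column: (-1+2) - 1 = 0, borrow out 1
  col 4: (0 - 1 borrow-in) - 1 → borrow from next column: (-1+2) - 1 = 0, borrow out 1
  col 5: (0 - 1 borrow-in) - 1 → borrow from next column: (-1+2) - 1 = 0, borrow out 1
  col 6: (0 - 1 borrow-in) - 0 → borrow from next column: (-1+2) - 0 = 1, borrow out 1
  col 7: (0 - 1 borrow-in) - 1 → borrow from next column: (-1+2) - 1 = 0, borrow out 1
  col 8: (1 - 1 borrow-in) - 0 → 0 - 0 = 0, borrow out 0
  col 9: (1 - 0 borrow-in) - 0 → 1 - 0 = 1, borrow out 0
Reading bits MSB→LSB: 1001000100
Strip leading zeros: 1001000100
= 1001000100


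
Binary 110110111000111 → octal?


Group into 3-bit groups: 110110111000111
  110 = 6
  110 = 6
  111 = 7
  000 = 0
  111 = 7
= 0o66707


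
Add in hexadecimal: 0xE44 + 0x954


Align and add column by column (LSB to MSB, each column mod 16 with carry):
  0E44
+ 0954
  ----
  col 0: 4(4) + 4(4) + 0 (carry in) = 8 → 8(8), carry out 0
  col 1: 4(4) + 5(5) + 0 (carry in) = 9 → 9(9), carry out 0
  col 2: E(14) + 9(9) + 0 (carry in) = 23 → 7(7), carry out 1
  col 3: 0(0) + 0(0) + 1 (carry in) = 1 → 1(1), carry out 0
Reading digits MSB→LSB: 1798
Strip leading zeros: 1798
= 0x1798


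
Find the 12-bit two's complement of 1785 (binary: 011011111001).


Original: 011011111001
Step 1 - Invert all bits: 100100000110
Step 2 - Add 1: 100100000110 + 1
= 100100000111 (represents -1785)


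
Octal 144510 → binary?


Each octal digit → 3 binary bits:
  1 = 001
  4 = 100
  4 = 100
  5 = 101
  1 = 001
  0 = 000
Concatenate: 001 100 100 101 001 000
= 001100100101001000


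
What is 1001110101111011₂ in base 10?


Positional values:
Bit 0: 1 × 2^0 = 1
Bit 1: 1 × 2^1 = 2
Bit 3: 1 × 2^3 = 8
Bit 4: 1 × 2^4 = 16
Bit 5: 1 × 2^5 = 32
Bit 6: 1 × 2^6 = 64
Bit 8: 1 × 2^8 = 256
Bit 10: 1 × 2^10 = 1024
Bit 11: 1 × 2^11 = 2048
Bit 12: 1 × 2^12 = 4096
Bit 15: 1 × 2^15 = 32768
Sum = 1 + 2 + 8 + 16 + 32 + 64 + 256 + 1024 + 2048 + 4096 + 32768
= 40315


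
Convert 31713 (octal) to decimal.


Positional values:
Position 0: 3 × 8^0 = 3
Position 1: 1 × 8^1 = 8
Position 2: 7 × 8^2 = 448
Position 3: 1 × 8^3 = 512
Position 4: 3 × 8^4 = 12288
Sum = 3 + 8 + 448 + 512 + 12288
= 13259


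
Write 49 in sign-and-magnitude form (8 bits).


Sign bit: 0 (positive)
Magnitude: 49 = 0110001
= 00110001


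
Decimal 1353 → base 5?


Divide by 5 repeatedly:
1353 ÷ 5 = 270 remainder 3
270 ÷ 5 = 54 remainder 0
54 ÷ 5 = 10 remainder 4
10 ÷ 5 = 2 remainder 0
2 ÷ 5 = 0 remainder 2
Reading remainders bottom-up:
= 20403


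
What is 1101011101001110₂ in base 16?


Group into 4-bit nibbles: 1101011101001110
  1101 = D
  0111 = 7
  0100 = 4
  1110 = E
= 0xD74E


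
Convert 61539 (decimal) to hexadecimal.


Divide by 16 repeatedly:
61539 ÷ 16 = 3846 remainder 3 (3)
3846 ÷ 16 = 240 remainder 6 (6)
240 ÷ 16 = 15 remainder 0 (0)
15 ÷ 16 = 0 remainder 15 (F)
Reading remainders bottom-up:
= 0xF063


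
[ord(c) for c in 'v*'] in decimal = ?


String: 'v*'  (2 characters)
Per-character ASCII lookup:
  'v': lowercase starts at 97: 'v' = 97 + 21 = 118
  '*': special character: '*' = 42
= 118 42


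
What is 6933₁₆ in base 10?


Positional values:
Position 0: 3 × 16^0 = 3 × 1 = 3
Position 1: 3 × 16^1 = 3 × 16 = 48
Position 2: 9 × 16^2 = 9 × 256 = 2304
Position 3: 6 × 16^3 = 6 × 4096 = 24576
Sum = 3 + 48 + 2304 + 24576
= 26931


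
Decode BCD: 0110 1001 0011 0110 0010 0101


Each 4-bit group → digit:
  0110 → 6
  1001 → 9
  0011 → 3
  0110 → 6
  0010 → 2
  0101 → 5
= 693625


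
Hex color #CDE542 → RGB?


Hex: #CDE542
R = CD₁₆ = 205
G = E5₁₆ = 229
B = 42₁₆ = 66
= RGB(205, 229, 66)


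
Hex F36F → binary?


Each hex digit → 4 binary bits:
  F = 1111
  3 = 0011
  6 = 0110
  F = 1111
Concatenate: 1111 0011 0110 1111
= 1111001101101111


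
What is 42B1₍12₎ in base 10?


Positional values (base 12):
  1 × 12^0 = 1 × 1 = 1
  B × 12^1 = 11 × 12 = 132
  2 × 12^2 = 2 × 144 = 288
  4 × 12^3 = 4 × 1728 = 6912
Sum = 1 + 132 + 288 + 6912
= 7333


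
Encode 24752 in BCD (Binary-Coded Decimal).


Each digit → 4-bit binary:
  2 → 0010
  4 → 0100
  7 → 0111
  5 → 0101
  2 → 0010
= 0010 0100 0111 0101 0010


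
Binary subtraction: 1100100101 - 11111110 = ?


Align and subtract column by column (LSB to MSB, borrowing when needed):
  1100100101
- 0011111110
  ----------
  col 0: (1 - 0 borrow-in) - 0 → 1 - 0 = 1, borrow out 0
  col 1: (0 - 0 borrow-in) - 1 → borrow from next column: (0+2) - 1 = 1, borrow out 1
  col 2: (1 - 1 borrow-in) - 1 → borrow from next column: (0+2) - 1 = 1, borrow out 1
  col 3: (0 - 1 borrow-in) - 1 → borrow from next column: (-1+2) - 1 = 0, borrow out 1
  col 4: (0 - 1 borrow-in) - 1 → borrow from next column: (-1+2) - 1 = 0, borrow out 1
  col 5: (1 - 1 borrow-in) - 1 → borrow from next column: (0+2) - 1 = 1, borrow out 1
  col 6: (0 - 1 borrow-in) - 1 → borrow from next column: (-1+2) - 1 = 0, borrow out 1
  col 7: (0 - 1 borrow-in) - 1 → borrow from next column: (-1+2) - 1 = 0, borrow out 1
  col 8: (1 - 1 borrow-in) - 0 → 0 - 0 = 0, borrow out 0
  col 9: (1 - 0 borrow-in) - 0 → 1 - 0 = 1, borrow out 0
Reading bits MSB→LSB: 1000100111
Strip leading zeros: 1000100111
= 1000100111


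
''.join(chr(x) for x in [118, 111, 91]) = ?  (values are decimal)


Codes (decimal): 118 111 91
Per-code ASCII lookup:
  118  (range 97-122: lowercase, 118 - 97 = 21) → 'v'
  111  (range 97-122: lowercase, 111 - 97 = 14) → 'o'
  91  (special character) → '['
= 'vo['


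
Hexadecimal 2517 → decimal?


Positional values:
Position 0: 7 × 16^0 = 7 × 1 = 7
Position 1: 1 × 16^1 = 1 × 16 = 16
Position 2: 5 × 16^2 = 5 × 256 = 1280
Position 3: 2 × 16^3 = 2 × 4096 = 8192
Sum = 7 + 16 + 1280 + 8192
= 9495


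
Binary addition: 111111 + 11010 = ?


Align and add column by column (LSB to MSB, carry propagating):
  0111111
+ 0011010
  -------
  col 0: 1 + 0 + 0 (carry in) = 1 → bit 1, carry out 0
  col 1: 1 + 1 + 0 (carry in) = 2 → bit 0, carry out 1
  col 2: 1 + 0 + 1 (carry in) = 2 → bit 0, carry out 1
  col 3: 1 + 1 + 1 (carry in) = 3 → bit 1, carry out 1
  col 4: 1 + 1 + 1 (carry in) = 3 → bit 1, carry out 1
  col 5: 1 + 0 + 1 (carry in) = 2 → bit 0, carry out 1
  col 6: 0 + 0 + 1 (carry in) = 1 → bit 1, carry out 0
Reading bits MSB→LSB: 1011001
Strip leading zeros: 1011001
= 1011001


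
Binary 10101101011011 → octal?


Group into 3-bit groups: 010101101011011
  010 = 2
  101 = 5
  101 = 5
  011 = 3
  011 = 3
= 0o25533


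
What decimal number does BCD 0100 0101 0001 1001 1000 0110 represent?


Each 4-bit group → digit:
  0100 → 4
  0101 → 5
  0001 → 1
  1001 → 9
  1000 → 8
  0110 → 6
= 451986


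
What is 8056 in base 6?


Divide by 6 repeatedly:
8056 ÷ 6 = 1342 remainder 4
1342 ÷ 6 = 223 remainder 4
223 ÷ 6 = 37 remainder 1
37 ÷ 6 = 6 remainder 1
6 ÷ 6 = 1 remainder 0
1 ÷ 6 = 0 remainder 1
Reading remainders bottom-up:
= 101144


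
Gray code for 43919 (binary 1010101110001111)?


Binary: 1010101110001111
Gray code: G = B XOR (B >> 1)
B >> 1 = 0101010111000111
1010101110001111 XOR 0101010111000111:
  1 XOR 0 = 1
  0 XOR 1 = 1
  1 XOR 0 = 1
  0 XOR 1 = 1
  1 XOR 0 = 1
  0 XOR 1 = 1
  1 XOR 0 = 1
  1 XOR 1 = 0
  1 XOR 1 = 0
  0 XOR 1 = 1
  0 XOR 0 = 0
  0 XOR 0 = 0
  1 XOR 0 = 1
  1 XOR 1 = 0
  1 XOR 1 = 0
  1 XOR 1 = 0
= 1111111001001000


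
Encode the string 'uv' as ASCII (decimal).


String: 'uv'  (2 characters)
Per-character ASCII lookup:
  'u': lowercase starts at 97: 'u' = 97 + 20 = 117
  'v': lowercase starts at 97: 'v' = 97 + 21 = 118
= 117 118


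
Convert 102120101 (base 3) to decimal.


Positional values (base 3):
  1 × 3^0 = 1 × 1 = 1
  0 × 3^1 = 0 × 3 = 0
  1 × 3^2 = 1 × 9 = 9
  0 × 3^3 = 0 × 27 = 0
  2 × 3^4 = 2 × 81 = 162
  1 × 3^5 = 1 × 243 = 243
  2 × 3^6 = 2 × 729 = 1458
  0 × 3^7 = 0 × 2187 = 0
  1 × 3^8 = 1 × 6561 = 6561
Sum = 1 + 0 + 9 + 0 + 162 + 243 + 1458 + 0 + 6561
= 8434


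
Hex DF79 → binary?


Each hex digit → 4 binary bits:
  D = 1101
  F = 1111
  7 = 0111
  9 = 1001
Concatenate: 1101 1111 0111 1001
= 1101111101111001


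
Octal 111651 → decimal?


Positional values:
Position 0: 1 × 8^0 = 1
Position 1: 5 × 8^1 = 40
Position 2: 6 × 8^2 = 384
Position 3: 1 × 8^3 = 512
Position 4: 1 × 8^4 = 4096
Position 5: 1 × 8^5 = 32768
Sum = 1 + 40 + 384 + 512 + 4096 + 32768
= 37801


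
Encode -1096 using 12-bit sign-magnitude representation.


Sign bit: 1 (negative)
Magnitude: 1096 = 10001001000
= 110001001000


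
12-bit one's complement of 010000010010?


Original: 010000010010
Invert all bits:
  bit 0: 0 → 1
  bit 1: 1 → 0
  bit 2: 0 → 1
  bit 3: 0 → 1
  bit 4: 0 → 1
  bit 5: 0 → 1
  bit 6: 0 → 1
  bit 7: 1 → 0
  bit 8: 0 → 1
  bit 9: 0 → 1
  bit 10: 1 → 0
  bit 11: 0 → 1
= 101111101101


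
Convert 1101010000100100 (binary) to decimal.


Positional values:
Bit 2: 1 × 2^2 = 4
Bit 5: 1 × 2^5 = 32
Bit 10: 1 × 2^10 = 1024
Bit 12: 1 × 2^12 = 4096
Bit 14: 1 × 2^14 = 16384
Bit 15: 1 × 2^15 = 32768
Sum = 4 + 32 + 1024 + 4096 + 16384 + 32768
= 54308


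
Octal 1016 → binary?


Each octal digit → 3 binary bits:
  1 = 001
  0 = 000
  1 = 001
  6 = 110
Concatenate: 001 000 001 110
= 001000001110


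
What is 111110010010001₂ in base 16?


Group into 4-bit nibbles: 0111110010010001
  0111 = 7
  1100 = C
  1001 = 9
  0001 = 1
= 0x7C91


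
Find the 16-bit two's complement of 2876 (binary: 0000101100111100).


Original: 0000101100111100
Step 1 - Invert all bits: 1111010011000011
Step 2 - Add 1: 1111010011000011 + 1
= 1111010011000100 (represents -2876)


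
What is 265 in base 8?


Divide by 8 repeatedly:
265 ÷ 8 = 33 remainder 1
33 ÷ 8 = 4 remainder 1
4 ÷ 8 = 0 remainder 4
Reading remainders bottom-up:
= 0o411


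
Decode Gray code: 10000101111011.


Gray code: 10000101111011
MSB stays the same: 1
Each subsequent bit = prev_binary XOR current_gray:
  B[1] = 1 XOR 0 = 1
  B[2] = 1 XOR 0 = 1
  B[3] = 1 XOR 0 = 1
  B[4] = 1 XOR 0 = 1
  B[5] = 1 XOR 1 = 0
  B[6] = 0 XOR 0 = 0
  B[7] = 0 XOR 1 = 1
  B[8] = 1 XOR 1 = 0
  B[9] = 0 XOR 1 = 1
  B[10] = 1 XOR 1 = 0
  B[11] = 0 XOR 0 = 0
  B[12] = 0 XOR 1 = 1
  B[13] = 1 XOR 1 = 0
= 11111001010010 (15954 decimal)


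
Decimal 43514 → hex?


Divide by 16 repeatedly:
43514 ÷ 16 = 2719 remainder 10 (A)
2719 ÷ 16 = 169 remainder 15 (F)
169 ÷ 16 = 10 remainder 9 (9)
10 ÷ 16 = 0 remainder 10 (A)
Reading remainders bottom-up:
= 0xA9FA


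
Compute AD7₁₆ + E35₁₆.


Align and add column by column (LSB to MSB, each column mod 16 with carry):
  0AD7
+ 0E35
  ----
  col 0: 7(7) + 5(5) + 0 (carry in) = 12 → C(12), carry out 0
  col 1: D(13) + 3(3) + 0 (carry in) = 16 → 0(0), carry out 1
  col 2: A(10) + E(14) + 1 (carry in) = 25 → 9(9), carry out 1
  col 3: 0(0) + 0(0) + 1 (carry in) = 1 → 1(1), carry out 0
Reading digits MSB→LSB: 190C
Strip leading zeros: 190C
= 0x190C


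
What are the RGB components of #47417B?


Hex: #47417B
R = 47₁₆ = 71
G = 41₁₆ = 65
B = 7B₁₆ = 123
= RGB(71, 65, 123)


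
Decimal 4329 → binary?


Divide by 2 repeatedly:
4329 ÷ 2 = 2164 remainder 1
2164 ÷ 2 = 1082 remainder 0
1082 ÷ 2 = 541 remainder 0
541 ÷ 2 = 270 remainder 1
270 ÷ 2 = 135 remainder 0
135 ÷ 2 = 67 remainder 1
67 ÷ 2 = 33 remainder 1
33 ÷ 2 = 16 remainder 1
16 ÷ 2 = 8 remainder 0
8 ÷ 2 = 4 remainder 0
4 ÷ 2 = 2 remainder 0
2 ÷ 2 = 1 remainder 0
1 ÷ 2 = 0 remainder 1
Reading remainders bottom-up:
= 1000011101001


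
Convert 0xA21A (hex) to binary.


Each hex digit → 4 binary bits:
  A = 1010
  2 = 0010
  1 = 0001
  A = 1010
Concatenate: 1010 0010 0001 1010
= 1010001000011010


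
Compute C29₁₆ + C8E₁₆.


Align and add column by column (LSB to MSB, each column mod 16 with carry):
  0C29
+ 0C8E
  ----
  col 0: 9(9) + E(14) + 0 (carry in) = 23 → 7(7), carry out 1
  col 1: 2(2) + 8(8) + 1 (carry in) = 11 → B(11), carry out 0
  col 2: C(12) + C(12) + 0 (carry in) = 24 → 8(8), carry out 1
  col 3: 0(0) + 0(0) + 1 (carry in) = 1 → 1(1), carry out 0
Reading digits MSB→LSB: 18B7
Strip leading zeros: 18B7
= 0x18B7


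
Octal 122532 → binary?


Each octal digit → 3 binary bits:
  1 = 001
  2 = 010
  2 = 010
  5 = 101
  3 = 011
  2 = 010
Concatenate: 001 010 010 101 011 010
= 001010010101011010


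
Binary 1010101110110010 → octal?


Group into 3-bit groups: 001010101110110010
  001 = 1
  010 = 2
  101 = 5
  110 = 6
  110 = 6
  010 = 2
= 0o125662


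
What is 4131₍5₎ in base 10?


Positional values (base 5):
  1 × 5^0 = 1 × 1 = 1
  3 × 5^1 = 3 × 5 = 15
  1 × 5^2 = 1 × 25 = 25
  4 × 5^3 = 4 × 125 = 500
Sum = 1 + 15 + 25 + 500
= 541


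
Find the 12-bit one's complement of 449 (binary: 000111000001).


Original: 000111000001
Invert all bits:
  bit 0: 0 → 1
  bit 1: 0 → 1
  bit 2: 0 → 1
  bit 3: 1 → 0
  bit 4: 1 → 0
  bit 5: 1 → 0
  bit 6: 0 → 1
  bit 7: 0 → 1
  bit 8: 0 → 1
  bit 9: 0 → 1
  bit 10: 0 → 1
  bit 11: 1 → 0
= 111000111110


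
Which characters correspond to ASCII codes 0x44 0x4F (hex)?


Codes (hex): 0x44 0x4F
Per-code ASCII lookup:
  0x44 = 68  (range 65-90: uppercase, 68 - 65 = 3) → 'D'
  0x4F = 79  (range 65-90: uppercase, 79 - 65 = 14) → 'O'
= 'DO'


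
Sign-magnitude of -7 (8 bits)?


Sign bit: 1 (negative)
Magnitude: 7 = 0000111
= 10000111


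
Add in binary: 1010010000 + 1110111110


Align and add column by column (LSB to MSB, carry propagating):
  01010010000
+ 01110111110
  -----------
  col 0: 0 + 0 + 0 (carry in) = 0 → bit 0, carry out 0
  col 1: 0 + 1 + 0 (carry in) = 1 → bit 1, carry out 0
  col 2: 0 + 1 + 0 (carry in) = 1 → bit 1, carry out 0
  col 3: 0 + 1 + 0 (carry in) = 1 → bit 1, carry out 0
  col 4: 1 + 1 + 0 (carry in) = 2 → bit 0, carry out 1
  col 5: 0 + 1 + 1 (carry in) = 2 → bit 0, carry out 1
  col 6: 0 + 0 + 1 (carry in) = 1 → bit 1, carry out 0
  col 7: 1 + 1 + 0 (carry in) = 2 → bit 0, carry out 1
  col 8: 0 + 1 + 1 (carry in) = 2 → bit 0, carry out 1
  col 9: 1 + 1 + 1 (carry in) = 3 → bit 1, carry out 1
  col 10: 0 + 0 + 1 (carry in) = 1 → bit 1, carry out 0
Reading bits MSB→LSB: 11001001110
Strip leading zeros: 11001001110
= 11001001110


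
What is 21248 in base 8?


Divide by 8 repeatedly:
21248 ÷ 8 = 2656 remainder 0
2656 ÷ 8 = 332 remainder 0
332 ÷ 8 = 41 remainder 4
41 ÷ 8 = 5 remainder 1
5 ÷ 8 = 0 remainder 5
Reading remainders bottom-up:
= 0o51400


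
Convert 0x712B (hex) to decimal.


Positional values:
Position 0: B × 16^0 = 11 × 1 = 11
Position 1: 2 × 16^1 = 2 × 16 = 32
Position 2: 1 × 16^2 = 1 × 256 = 256
Position 3: 7 × 16^3 = 7 × 4096 = 28672
Sum = 11 + 32 + 256 + 28672
= 28971


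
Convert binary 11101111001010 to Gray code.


Binary: 11101111001010
Gray code: G = B XOR (B >> 1)
B >> 1 = 01110111100101
11101111001010 XOR 01110111100101:
  1 XOR 0 = 1
  1 XOR 1 = 0
  1 XOR 1 = 0
  0 XOR 1 = 1
  1 XOR 0 = 1
  1 XOR 1 = 0
  1 XOR 1 = 0
  1 XOR 1 = 0
  0 XOR 1 = 1
  0 XOR 0 = 0
  1 XOR 0 = 1
  0 XOR 1 = 1
  1 XOR 0 = 1
  0 XOR 1 = 1
= 10011000101111


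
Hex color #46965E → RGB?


Hex: #46965E
R = 46₁₆ = 70
G = 96₁₆ = 150
B = 5E₁₆ = 94
= RGB(70, 150, 94)


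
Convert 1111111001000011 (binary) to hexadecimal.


Group into 4-bit nibbles: 1111111001000011
  1111 = F
  1110 = E
  0100 = 4
  0011 = 3
= 0xFE43


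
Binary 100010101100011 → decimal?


Positional values:
Bit 0: 1 × 2^0 = 1
Bit 1: 1 × 2^1 = 2
Bit 5: 1 × 2^5 = 32
Bit 6: 1 × 2^6 = 64
Bit 8: 1 × 2^8 = 256
Bit 10: 1 × 2^10 = 1024
Bit 14: 1 × 2^14 = 16384
Sum = 1 + 2 + 32 + 64 + 256 + 1024 + 16384
= 17763


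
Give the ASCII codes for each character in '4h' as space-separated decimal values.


String: '4h'  (2 characters)
Per-character ASCII lookup:
  '4': digits start at 48: '4' = 48 + 4 = 52
  'h': lowercase starts at 97: 'h' = 97 + 7 = 104
= 52 104


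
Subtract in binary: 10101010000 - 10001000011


Align and subtract column by column (LSB to MSB, borrowing when needed):
  10101010000
- 10001000011
  -----------
  col 0: (0 - 0 borrow-in) - 1 → borrow from next column: (0+2) - 1 = 1, borrow out 1
  col 1: (0 - 1 borrow-in) - 1 → borrow from next column: (-1+2) - 1 = 0, borrow out 1
  col 2: (0 - 1 borrow-in) - 0 → borrow from next column: (-1+2) - 0 = 1, borrow out 1
  col 3: (0 - 1 borrow-in) - 0 → borrow from next column: (-1+2) - 0 = 1, borrow out 1
  col 4: (1 - 1 borrow-in) - 0 → 0 - 0 = 0, borrow out 0
  col 5: (0 - 0 borrow-in) - 0 → 0 - 0 = 0, borrow out 0
  col 6: (1 - 0 borrow-in) - 1 → 1 - 1 = 0, borrow out 0
  col 7: (0 - 0 borrow-in) - 0 → 0 - 0 = 0, borrow out 0
  col 8: (1 - 0 borrow-in) - 0 → 1 - 0 = 1, borrow out 0
  col 9: (0 - 0 borrow-in) - 0 → 0 - 0 = 0, borrow out 0
  col 10: (1 - 0 borrow-in) - 1 → 1 - 1 = 0, borrow out 0
Reading bits MSB→LSB: 00100001101
Strip leading zeros: 100001101
= 100001101


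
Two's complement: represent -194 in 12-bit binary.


Original: 000011000010
Step 1 - Invert all bits: 111100111101
Step 2 - Add 1: 111100111101 + 1
= 111100111110 (represents -194)


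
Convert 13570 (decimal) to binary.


Divide by 2 repeatedly:
13570 ÷ 2 = 6785 remainder 0
6785 ÷ 2 = 3392 remainder 1
3392 ÷ 2 = 1696 remainder 0
1696 ÷ 2 = 848 remainder 0
848 ÷ 2 = 424 remainder 0
424 ÷ 2 = 212 remainder 0
212 ÷ 2 = 106 remainder 0
106 ÷ 2 = 53 remainder 0
53 ÷ 2 = 26 remainder 1
26 ÷ 2 = 13 remainder 0
13 ÷ 2 = 6 remainder 1
6 ÷ 2 = 3 remainder 0
3 ÷ 2 = 1 remainder 1
1 ÷ 2 = 0 remainder 1
Reading remainders bottom-up:
= 11010100000010


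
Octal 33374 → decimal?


Positional values:
Position 0: 4 × 8^0 = 4
Position 1: 7 × 8^1 = 56
Position 2: 3 × 8^2 = 192
Position 3: 3 × 8^3 = 1536
Position 4: 3 × 8^4 = 12288
Sum = 4 + 56 + 192 + 1536 + 12288
= 14076


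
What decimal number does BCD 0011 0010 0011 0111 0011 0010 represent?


Each 4-bit group → digit:
  0011 → 3
  0010 → 2
  0011 → 3
  0111 → 7
  0011 → 3
  0010 → 2
= 323732


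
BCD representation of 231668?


Each digit → 4-bit binary:
  2 → 0010
  3 → 0011
  1 → 0001
  6 → 0110
  6 → 0110
  8 → 1000
= 0010 0011 0001 0110 0110 1000


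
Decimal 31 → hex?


Divide by 16 repeatedly:
31 ÷ 16 = 1 remainder 15 (F)
1 ÷ 16 = 0 remainder 1 (1)
Reading remainders bottom-up:
= 0x1F


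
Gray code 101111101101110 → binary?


Gray code: 101111101101110
MSB stays the same: 1
Each subsequent bit = prev_binary XOR current_gray:
  B[1] = 1 XOR 0 = 1
  B[2] = 1 XOR 1 = 0
  B[3] = 0 XOR 1 = 1
  B[4] = 1 XOR 1 = 0
  B[5] = 0 XOR 1 = 1
  B[6] = 1 XOR 1 = 0
  B[7] = 0 XOR 0 = 0
  B[8] = 0 XOR 1 = 1
  B[9] = 1 XOR 1 = 0
  B[10] = 0 XOR 0 = 0
  B[11] = 0 XOR 1 = 1
  B[12] = 1 XOR 1 = 0
  B[13] = 0 XOR 1 = 1
  B[14] = 1 XOR 0 = 1
= 110101001001011 (27211 decimal)


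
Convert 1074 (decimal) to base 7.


Divide by 7 repeatedly:
1074 ÷ 7 = 153 remainder 3
153 ÷ 7 = 21 remainder 6
21 ÷ 7 = 3 remainder 0
3 ÷ 7 = 0 remainder 3
Reading remainders bottom-up:
= 3063


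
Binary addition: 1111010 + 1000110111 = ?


Align and add column by column (LSB to MSB, carry propagating):
  00001111010
+ 01000110111
  -----------
  col 0: 0 + 1 + 0 (carry in) = 1 → bit 1, carry out 0
  col 1: 1 + 1 + 0 (carry in) = 2 → bit 0, carry out 1
  col 2: 0 + 1 + 1 (carry in) = 2 → bit 0, carry out 1
  col 3: 1 + 0 + 1 (carry in) = 2 → bit 0, carry out 1
  col 4: 1 + 1 + 1 (carry in) = 3 → bit 1, carry out 1
  col 5: 1 + 1 + 1 (carry in) = 3 → bit 1, carry out 1
  col 6: 1 + 0 + 1 (carry in) = 2 → bit 0, carry out 1
  col 7: 0 + 0 + 1 (carry in) = 1 → bit 1, carry out 0
  col 8: 0 + 0 + 0 (carry in) = 0 → bit 0, carry out 0
  col 9: 0 + 1 + 0 (carry in) = 1 → bit 1, carry out 0
  col 10: 0 + 0 + 0 (carry in) = 0 → bit 0, carry out 0
Reading bits MSB→LSB: 01010110001
Strip leading zeros: 1010110001
= 1010110001


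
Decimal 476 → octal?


Divide by 8 repeatedly:
476 ÷ 8 = 59 remainder 4
59 ÷ 8 = 7 remainder 3
7 ÷ 8 = 0 remainder 7
Reading remainders bottom-up:
= 0o734


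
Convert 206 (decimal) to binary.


Divide by 2 repeatedly:
206 ÷ 2 = 103 remainder 0
103 ÷ 2 = 51 remainder 1
51 ÷ 2 = 25 remainder 1
25 ÷ 2 = 12 remainder 1
12 ÷ 2 = 6 remainder 0
6 ÷ 2 = 3 remainder 0
3 ÷ 2 = 1 remainder 1
1 ÷ 2 = 0 remainder 1
Reading remainders bottom-up:
= 11001110


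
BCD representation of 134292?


Each digit → 4-bit binary:
  1 → 0001
  3 → 0011
  4 → 0100
  2 → 0010
  9 → 1001
  2 → 0010
= 0001 0011 0100 0010 1001 0010


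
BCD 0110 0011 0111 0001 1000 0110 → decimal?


Each 4-bit group → digit:
  0110 → 6
  0011 → 3
  0111 → 7
  0001 → 1
  1000 → 8
  0110 → 6
= 637186


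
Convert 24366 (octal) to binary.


Each octal digit → 3 binary bits:
  2 = 010
  4 = 100
  3 = 011
  6 = 110
  6 = 110
Concatenate: 010 100 011 110 110
= 010100011110110


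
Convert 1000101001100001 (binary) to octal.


Group into 3-bit groups: 001000101001100001
  001 = 1
  000 = 0
  101 = 5
  001 = 1
  100 = 4
  001 = 1
= 0o105141


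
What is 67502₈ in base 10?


Positional values:
Position 0: 2 × 8^0 = 2
Position 1: 0 × 8^1 = 0
Position 2: 5 × 8^2 = 320
Position 3: 7 × 8^3 = 3584
Position 4: 6 × 8^4 = 24576
Sum = 2 + 0 + 320 + 3584 + 24576
= 28482


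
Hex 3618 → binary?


Each hex digit → 4 binary bits:
  3 = 0011
  6 = 0110
  1 = 0001
  8 = 1000
Concatenate: 0011 0110 0001 1000
= 0011011000011000


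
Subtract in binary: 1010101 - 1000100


Align and subtract column by column (LSB to MSB, borrowing when needed):
  1010101
- 1000100
  -------
  col 0: (1 - 0 borrow-in) - 0 → 1 - 0 = 1, borrow out 0
  col 1: (0 - 0 borrow-in) - 0 → 0 - 0 = 0, borrow out 0
  col 2: (1 - 0 borrow-in) - 1 → 1 - 1 = 0, borrow out 0
  col 3: (0 - 0 borrow-in) - 0 → 0 - 0 = 0, borrow out 0
  col 4: (1 - 0 borrow-in) - 0 → 1 - 0 = 1, borrow out 0
  col 5: (0 - 0 borrow-in) - 0 → 0 - 0 = 0, borrow out 0
  col 6: (1 - 0 borrow-in) - 1 → 1 - 1 = 0, borrow out 0
Reading bits MSB→LSB: 0010001
Strip leading zeros: 10001
= 10001


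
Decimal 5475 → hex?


Divide by 16 repeatedly:
5475 ÷ 16 = 342 remainder 3 (3)
342 ÷ 16 = 21 remainder 6 (6)
21 ÷ 16 = 1 remainder 5 (5)
1 ÷ 16 = 0 remainder 1 (1)
Reading remainders bottom-up:
= 0x1563


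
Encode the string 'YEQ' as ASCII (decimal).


String: 'YEQ'  (3 characters)
Per-character ASCII lookup:
  'Y': uppercase starts at 65: 'Y' = 65 + 24 = 89
  'E': uppercase starts at 65: 'E' = 65 + 4 = 69
  'Q': uppercase starts at 65: 'Q' = 65 + 16 = 81
= 89 69 81


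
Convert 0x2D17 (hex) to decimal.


Positional values:
Position 0: 7 × 16^0 = 7 × 1 = 7
Position 1: 1 × 16^1 = 1 × 16 = 16
Position 2: D × 16^2 = 13 × 256 = 3328
Position 3: 2 × 16^3 = 2 × 4096 = 8192
Sum = 7 + 16 + 3328 + 8192
= 11543


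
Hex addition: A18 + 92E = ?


Align and add column by column (LSB to MSB, each column mod 16 with carry):
  0A18
+ 092E
  ----
  col 0: 8(8) + E(14) + 0 (carry in) = 22 → 6(6), carry out 1
  col 1: 1(1) + 2(2) + 1 (carry in) = 4 → 4(4), carry out 0
  col 2: A(10) + 9(9) + 0 (carry in) = 19 → 3(3), carry out 1
  col 3: 0(0) + 0(0) + 1 (carry in) = 1 → 1(1), carry out 0
Reading digits MSB→LSB: 1346
Strip leading zeros: 1346
= 0x1346


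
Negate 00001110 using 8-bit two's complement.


Original: 00001110
Step 1 - Invert all bits: 11110001
Step 2 - Add 1: 11110001 + 1
= 11110010 (represents -14)


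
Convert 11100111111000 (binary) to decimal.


Positional values:
Bit 3: 1 × 2^3 = 8
Bit 4: 1 × 2^4 = 16
Bit 5: 1 × 2^5 = 32
Bit 6: 1 × 2^6 = 64
Bit 7: 1 × 2^7 = 128
Bit 8: 1 × 2^8 = 256
Bit 11: 1 × 2^11 = 2048
Bit 12: 1 × 2^12 = 4096
Bit 13: 1 × 2^13 = 8192
Sum = 8 + 16 + 32 + 64 + 128 + 256 + 2048 + 4096 + 8192
= 14840


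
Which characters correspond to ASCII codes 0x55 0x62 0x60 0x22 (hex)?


Codes (hex): 0x55 0x62 0x60 0x22
Per-code ASCII lookup:
  0x55 = 85  (range 65-90: uppercase, 85 - 65 = 20) → 'U'
  0x62 = 98  (range 97-122: lowercase, 98 - 97 = 1) → 'b'
  0x60 = 96  (special character) → '`'
  0x22 = 34  (special character) → '"'
= 'Ub`"'


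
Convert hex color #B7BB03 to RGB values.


Hex: #B7BB03
R = B7₁₆ = 183
G = BB₁₆ = 187
B = 03₁₆ = 3
= RGB(183, 187, 3)


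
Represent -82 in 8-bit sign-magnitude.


Sign bit: 1 (negative)
Magnitude: 82 = 1010010
= 11010010


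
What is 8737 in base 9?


Divide by 9 repeatedly:
8737 ÷ 9 = 970 remainder 7
970 ÷ 9 = 107 remainder 7
107 ÷ 9 = 11 remainder 8
11 ÷ 9 = 1 remainder 2
1 ÷ 9 = 0 remainder 1
Reading remainders bottom-up:
= 12877


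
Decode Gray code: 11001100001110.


Gray code: 11001100001110
MSB stays the same: 1
Each subsequent bit = prev_binary XOR current_gray:
  B[1] = 1 XOR 1 = 0
  B[2] = 0 XOR 0 = 0
  B[3] = 0 XOR 0 = 0
  B[4] = 0 XOR 1 = 1
  B[5] = 1 XOR 1 = 0
  B[6] = 0 XOR 0 = 0
  B[7] = 0 XOR 0 = 0
  B[8] = 0 XOR 0 = 0
  B[9] = 0 XOR 0 = 0
  B[10] = 0 XOR 1 = 1
  B[11] = 1 XOR 1 = 0
  B[12] = 0 XOR 1 = 1
  B[13] = 1 XOR 0 = 1
= 10001000001011 (8715 decimal)


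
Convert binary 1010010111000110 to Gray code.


Binary: 1010010111000110
Gray code: G = B XOR (B >> 1)
B >> 1 = 0101001011100011
1010010111000110 XOR 0101001011100011:
  1 XOR 0 = 1
  0 XOR 1 = 1
  1 XOR 0 = 1
  0 XOR 1 = 1
  0 XOR 0 = 0
  1 XOR 0 = 1
  0 XOR 1 = 1
  1 XOR 0 = 1
  1 XOR 1 = 0
  1 XOR 1 = 0
  0 XOR 1 = 1
  0 XOR 0 = 0
  0 XOR 0 = 0
  1 XOR 0 = 1
  1 XOR 1 = 0
  0 XOR 1 = 1
= 1111011100100101


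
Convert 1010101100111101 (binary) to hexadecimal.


Group into 4-bit nibbles: 1010101100111101
  1010 = A
  1011 = B
  0011 = 3
  1101 = D
= 0xAB3D


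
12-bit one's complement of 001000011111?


Original: 001000011111
Invert all bits:
  bit 0: 0 → 1
  bit 1: 0 → 1
  bit 2: 1 → 0
  bit 3: 0 → 1
  bit 4: 0 → 1
  bit 5: 0 → 1
  bit 6: 0 → 1
  bit 7: 1 → 0
  bit 8: 1 → 0
  bit 9: 1 → 0
  bit 10: 1 → 0
  bit 11: 1 → 0
= 110111100000


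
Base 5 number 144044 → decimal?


Positional values (base 5):
  4 × 5^0 = 4 × 1 = 4
  4 × 5^1 = 4 × 5 = 20
  0 × 5^2 = 0 × 25 = 0
  4 × 5^3 = 4 × 125 = 500
  4 × 5^4 = 4 × 625 = 2500
  1 × 5^5 = 1 × 3125 = 3125
Sum = 4 + 20 + 0 + 500 + 2500 + 3125
= 6149


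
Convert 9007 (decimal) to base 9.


Divide by 9 repeatedly:
9007 ÷ 9 = 1000 remainder 7
1000 ÷ 9 = 111 remainder 1
111 ÷ 9 = 12 remainder 3
12 ÷ 9 = 1 remainder 3
1 ÷ 9 = 0 remainder 1
Reading remainders bottom-up:
= 13317


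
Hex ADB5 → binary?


Each hex digit → 4 binary bits:
  A = 1010
  D = 1101
  B = 1011
  5 = 0101
Concatenate: 1010 1101 1011 0101
= 1010110110110101


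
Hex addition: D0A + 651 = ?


Align and add column by column (LSB to MSB, each column mod 16 with carry):
  0D0A
+ 0651
  ----
  col 0: A(10) + 1(1) + 0 (carry in) = 11 → B(11), carry out 0
  col 1: 0(0) + 5(5) + 0 (carry in) = 5 → 5(5), carry out 0
  col 2: D(13) + 6(6) + 0 (carry in) = 19 → 3(3), carry out 1
  col 3: 0(0) + 0(0) + 1 (carry in) = 1 → 1(1), carry out 0
Reading digits MSB→LSB: 135B
Strip leading zeros: 135B
= 0x135B


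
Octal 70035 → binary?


Each octal digit → 3 binary bits:
  7 = 111
  0 = 000
  0 = 000
  3 = 011
  5 = 101
Concatenate: 111 000 000 011 101
= 111000000011101


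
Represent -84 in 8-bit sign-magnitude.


Sign bit: 1 (negative)
Magnitude: 84 = 1010100
= 11010100


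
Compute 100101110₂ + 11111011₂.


Align and add column by column (LSB to MSB, carry propagating):
  0100101110
+ 0011111011
  ----------
  col 0: 0 + 1 + 0 (carry in) = 1 → bit 1, carry out 0
  col 1: 1 + 1 + 0 (carry in) = 2 → bit 0, carry out 1
  col 2: 1 + 0 + 1 (carry in) = 2 → bit 0, carry out 1
  col 3: 1 + 1 + 1 (carry in) = 3 → bit 1, carry out 1
  col 4: 0 + 1 + 1 (carry in) = 2 → bit 0, carry out 1
  col 5: 1 + 1 + 1 (carry in) = 3 → bit 1, carry out 1
  col 6: 0 + 1 + 1 (carry in) = 2 → bit 0, carry out 1
  col 7: 0 + 1 + 1 (carry in) = 2 → bit 0, carry out 1
  col 8: 1 + 0 + 1 (carry in) = 2 → bit 0, carry out 1
  col 9: 0 + 0 + 1 (carry in) = 1 → bit 1, carry out 0
Reading bits MSB→LSB: 1000101001
Strip leading zeros: 1000101001
= 1000101001


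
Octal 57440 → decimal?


Positional values:
Position 0: 0 × 8^0 = 0
Position 1: 4 × 8^1 = 32
Position 2: 4 × 8^2 = 256
Position 3: 7 × 8^3 = 3584
Position 4: 5 × 8^4 = 20480
Sum = 0 + 32 + 256 + 3584 + 20480
= 24352


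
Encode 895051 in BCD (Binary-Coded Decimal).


Each digit → 4-bit binary:
  8 → 1000
  9 → 1001
  5 → 0101
  0 → 0000
  5 → 0101
  1 → 0001
= 1000 1001 0101 0000 0101 0001


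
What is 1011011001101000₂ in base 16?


Group into 4-bit nibbles: 1011011001101000
  1011 = B
  0110 = 6
  0110 = 6
  1000 = 8
= 0xB668


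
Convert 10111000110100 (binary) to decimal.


Positional values:
Bit 2: 1 × 2^2 = 4
Bit 4: 1 × 2^4 = 16
Bit 5: 1 × 2^5 = 32
Bit 9: 1 × 2^9 = 512
Bit 10: 1 × 2^10 = 1024
Bit 11: 1 × 2^11 = 2048
Bit 13: 1 × 2^13 = 8192
Sum = 4 + 16 + 32 + 512 + 1024 + 2048 + 8192
= 11828


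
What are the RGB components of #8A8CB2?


Hex: #8A8CB2
R = 8A₁₆ = 138
G = 8C₁₆ = 140
B = B2₁₆ = 178
= RGB(138, 140, 178)


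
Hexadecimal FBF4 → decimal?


Positional values:
Position 0: 4 × 16^0 = 4 × 1 = 4
Position 1: F × 16^1 = 15 × 16 = 240
Position 2: B × 16^2 = 11 × 256 = 2816
Position 3: F × 16^3 = 15 × 4096 = 61440
Sum = 4 + 240 + 2816 + 61440
= 64500


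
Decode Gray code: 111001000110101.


Gray code: 111001000110101
MSB stays the same: 1
Each subsequent bit = prev_binary XOR current_gray:
  B[1] = 1 XOR 1 = 0
  B[2] = 0 XOR 1 = 1
  B[3] = 1 XOR 0 = 1
  B[4] = 1 XOR 0 = 1
  B[5] = 1 XOR 1 = 0
  B[6] = 0 XOR 0 = 0
  B[7] = 0 XOR 0 = 0
  B[8] = 0 XOR 0 = 0
  B[9] = 0 XOR 1 = 1
  B[10] = 1 XOR 1 = 0
  B[11] = 0 XOR 0 = 0
  B[12] = 0 XOR 1 = 1
  B[13] = 1 XOR 0 = 1
  B[14] = 1 XOR 1 = 0
= 101110000100110 (23590 decimal)


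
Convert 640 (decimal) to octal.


Divide by 8 repeatedly:
640 ÷ 8 = 80 remainder 0
80 ÷ 8 = 10 remainder 0
10 ÷ 8 = 1 remainder 2
1 ÷ 8 = 0 remainder 1
Reading remainders bottom-up:
= 0o1200


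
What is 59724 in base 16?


Divide by 16 repeatedly:
59724 ÷ 16 = 3732 remainder 12 (C)
3732 ÷ 16 = 233 remainder 4 (4)
233 ÷ 16 = 14 remainder 9 (9)
14 ÷ 16 = 0 remainder 14 (E)
Reading remainders bottom-up:
= 0xE94C


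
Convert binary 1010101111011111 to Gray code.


Binary: 1010101111011111
Gray code: G = B XOR (B >> 1)
B >> 1 = 0101010111101111
1010101111011111 XOR 0101010111101111:
  1 XOR 0 = 1
  0 XOR 1 = 1
  1 XOR 0 = 1
  0 XOR 1 = 1
  1 XOR 0 = 1
  0 XOR 1 = 1
  1 XOR 0 = 1
  1 XOR 1 = 0
  1 XOR 1 = 0
  1 XOR 1 = 0
  0 XOR 1 = 1
  1 XOR 0 = 1
  1 XOR 1 = 0
  1 XOR 1 = 0
  1 XOR 1 = 0
  1 XOR 1 = 0
= 1111111000110000


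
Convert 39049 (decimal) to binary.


Divide by 2 repeatedly:
39049 ÷ 2 = 19524 remainder 1
19524 ÷ 2 = 9762 remainder 0
9762 ÷ 2 = 4881 remainder 0
4881 ÷ 2 = 2440 remainder 1
2440 ÷ 2 = 1220 remainder 0
1220 ÷ 2 = 610 remainder 0
610 ÷ 2 = 305 remainder 0
305 ÷ 2 = 152 remainder 1
152 ÷ 2 = 76 remainder 0
76 ÷ 2 = 38 remainder 0
38 ÷ 2 = 19 remainder 0
19 ÷ 2 = 9 remainder 1
9 ÷ 2 = 4 remainder 1
4 ÷ 2 = 2 remainder 0
2 ÷ 2 = 1 remainder 0
1 ÷ 2 = 0 remainder 1
Reading remainders bottom-up:
= 1001100010001001
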